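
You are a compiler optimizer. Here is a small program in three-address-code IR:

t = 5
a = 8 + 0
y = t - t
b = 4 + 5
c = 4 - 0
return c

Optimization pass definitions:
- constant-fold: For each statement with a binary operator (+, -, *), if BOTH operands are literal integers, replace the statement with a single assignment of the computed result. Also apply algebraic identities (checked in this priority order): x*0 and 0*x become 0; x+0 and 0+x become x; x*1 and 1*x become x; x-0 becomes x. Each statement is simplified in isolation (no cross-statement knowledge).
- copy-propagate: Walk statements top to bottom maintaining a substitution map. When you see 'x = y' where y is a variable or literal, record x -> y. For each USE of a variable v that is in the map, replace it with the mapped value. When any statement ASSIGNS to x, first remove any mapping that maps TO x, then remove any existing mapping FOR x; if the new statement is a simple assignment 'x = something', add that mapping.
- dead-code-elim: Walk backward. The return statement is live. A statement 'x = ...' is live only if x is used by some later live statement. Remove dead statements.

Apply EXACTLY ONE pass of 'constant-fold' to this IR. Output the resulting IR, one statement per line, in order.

Applying constant-fold statement-by-statement:
  [1] t = 5  (unchanged)
  [2] a = 8 + 0  -> a = 8
  [3] y = t - t  (unchanged)
  [4] b = 4 + 5  -> b = 9
  [5] c = 4 - 0  -> c = 4
  [6] return c  (unchanged)
Result (6 stmts):
  t = 5
  a = 8
  y = t - t
  b = 9
  c = 4
  return c

Answer: t = 5
a = 8
y = t - t
b = 9
c = 4
return c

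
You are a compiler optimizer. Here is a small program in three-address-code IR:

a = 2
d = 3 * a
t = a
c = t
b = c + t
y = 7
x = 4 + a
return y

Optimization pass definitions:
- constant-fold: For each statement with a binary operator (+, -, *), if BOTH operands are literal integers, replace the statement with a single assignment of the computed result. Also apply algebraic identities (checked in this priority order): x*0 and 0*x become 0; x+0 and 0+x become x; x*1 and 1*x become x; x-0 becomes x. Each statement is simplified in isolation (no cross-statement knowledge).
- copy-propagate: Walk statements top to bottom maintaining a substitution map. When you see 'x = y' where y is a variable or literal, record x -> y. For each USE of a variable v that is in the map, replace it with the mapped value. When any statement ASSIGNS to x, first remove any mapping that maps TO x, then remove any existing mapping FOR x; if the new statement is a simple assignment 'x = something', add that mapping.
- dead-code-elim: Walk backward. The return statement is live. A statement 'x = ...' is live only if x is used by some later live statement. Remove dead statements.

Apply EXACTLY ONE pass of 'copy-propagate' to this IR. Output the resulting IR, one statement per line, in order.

Answer: a = 2
d = 3 * 2
t = 2
c = 2
b = 2 + 2
y = 7
x = 4 + 2
return 7

Derivation:
Applying copy-propagate statement-by-statement:
  [1] a = 2  (unchanged)
  [2] d = 3 * a  -> d = 3 * 2
  [3] t = a  -> t = 2
  [4] c = t  -> c = 2
  [5] b = c + t  -> b = 2 + 2
  [6] y = 7  (unchanged)
  [7] x = 4 + a  -> x = 4 + 2
  [8] return y  -> return 7
Result (8 stmts):
  a = 2
  d = 3 * 2
  t = 2
  c = 2
  b = 2 + 2
  y = 7
  x = 4 + 2
  return 7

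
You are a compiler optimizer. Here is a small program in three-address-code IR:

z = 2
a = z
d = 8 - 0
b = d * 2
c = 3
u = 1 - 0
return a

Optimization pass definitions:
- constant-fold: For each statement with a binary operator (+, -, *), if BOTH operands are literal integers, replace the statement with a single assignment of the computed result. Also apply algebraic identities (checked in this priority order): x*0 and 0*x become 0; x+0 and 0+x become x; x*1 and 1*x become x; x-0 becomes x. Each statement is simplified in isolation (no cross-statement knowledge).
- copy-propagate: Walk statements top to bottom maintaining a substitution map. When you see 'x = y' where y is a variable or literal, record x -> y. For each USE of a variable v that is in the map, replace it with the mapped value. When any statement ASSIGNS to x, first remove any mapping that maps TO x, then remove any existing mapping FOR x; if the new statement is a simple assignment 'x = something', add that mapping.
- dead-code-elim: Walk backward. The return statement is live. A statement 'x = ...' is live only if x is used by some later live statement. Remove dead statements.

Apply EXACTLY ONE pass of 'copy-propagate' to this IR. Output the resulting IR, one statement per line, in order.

Answer: z = 2
a = 2
d = 8 - 0
b = d * 2
c = 3
u = 1 - 0
return 2

Derivation:
Applying copy-propagate statement-by-statement:
  [1] z = 2  (unchanged)
  [2] a = z  -> a = 2
  [3] d = 8 - 0  (unchanged)
  [4] b = d * 2  (unchanged)
  [5] c = 3  (unchanged)
  [6] u = 1 - 0  (unchanged)
  [7] return a  -> return 2
Result (7 stmts):
  z = 2
  a = 2
  d = 8 - 0
  b = d * 2
  c = 3
  u = 1 - 0
  return 2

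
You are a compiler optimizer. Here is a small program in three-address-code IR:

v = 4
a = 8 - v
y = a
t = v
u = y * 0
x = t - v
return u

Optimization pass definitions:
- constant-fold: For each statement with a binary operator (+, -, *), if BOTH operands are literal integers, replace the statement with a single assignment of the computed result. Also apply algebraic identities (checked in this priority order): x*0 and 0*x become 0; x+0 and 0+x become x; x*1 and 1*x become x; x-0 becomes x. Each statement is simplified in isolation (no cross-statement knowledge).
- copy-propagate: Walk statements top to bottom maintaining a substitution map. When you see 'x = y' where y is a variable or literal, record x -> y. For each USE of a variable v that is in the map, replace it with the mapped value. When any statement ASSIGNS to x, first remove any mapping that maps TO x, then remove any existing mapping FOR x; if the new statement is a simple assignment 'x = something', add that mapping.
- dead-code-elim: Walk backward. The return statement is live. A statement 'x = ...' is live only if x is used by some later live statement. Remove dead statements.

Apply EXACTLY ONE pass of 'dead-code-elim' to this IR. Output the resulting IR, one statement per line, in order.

Applying dead-code-elim statement-by-statement:
  [7] return u  -> KEEP (return); live=['u']
  [6] x = t - v  -> DEAD (x not live)
  [5] u = y * 0  -> KEEP; live=['y']
  [4] t = v  -> DEAD (t not live)
  [3] y = a  -> KEEP; live=['a']
  [2] a = 8 - v  -> KEEP; live=['v']
  [1] v = 4  -> KEEP; live=[]
Result (5 stmts):
  v = 4
  a = 8 - v
  y = a
  u = y * 0
  return u

Answer: v = 4
a = 8 - v
y = a
u = y * 0
return u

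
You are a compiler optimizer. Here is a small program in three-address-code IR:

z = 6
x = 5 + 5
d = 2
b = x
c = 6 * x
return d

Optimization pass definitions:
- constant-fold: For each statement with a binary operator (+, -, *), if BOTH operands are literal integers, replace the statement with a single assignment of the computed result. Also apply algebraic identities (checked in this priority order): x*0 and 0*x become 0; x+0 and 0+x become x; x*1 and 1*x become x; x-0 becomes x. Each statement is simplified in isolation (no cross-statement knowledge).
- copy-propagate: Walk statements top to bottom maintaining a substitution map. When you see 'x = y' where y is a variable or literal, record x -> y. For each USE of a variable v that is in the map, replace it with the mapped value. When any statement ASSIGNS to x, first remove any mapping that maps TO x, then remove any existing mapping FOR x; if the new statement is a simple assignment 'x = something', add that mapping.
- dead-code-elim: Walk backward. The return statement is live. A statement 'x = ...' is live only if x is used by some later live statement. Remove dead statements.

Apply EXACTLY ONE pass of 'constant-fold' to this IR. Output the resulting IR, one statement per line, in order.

Answer: z = 6
x = 10
d = 2
b = x
c = 6 * x
return d

Derivation:
Applying constant-fold statement-by-statement:
  [1] z = 6  (unchanged)
  [2] x = 5 + 5  -> x = 10
  [3] d = 2  (unchanged)
  [4] b = x  (unchanged)
  [5] c = 6 * x  (unchanged)
  [6] return d  (unchanged)
Result (6 stmts):
  z = 6
  x = 10
  d = 2
  b = x
  c = 6 * x
  return d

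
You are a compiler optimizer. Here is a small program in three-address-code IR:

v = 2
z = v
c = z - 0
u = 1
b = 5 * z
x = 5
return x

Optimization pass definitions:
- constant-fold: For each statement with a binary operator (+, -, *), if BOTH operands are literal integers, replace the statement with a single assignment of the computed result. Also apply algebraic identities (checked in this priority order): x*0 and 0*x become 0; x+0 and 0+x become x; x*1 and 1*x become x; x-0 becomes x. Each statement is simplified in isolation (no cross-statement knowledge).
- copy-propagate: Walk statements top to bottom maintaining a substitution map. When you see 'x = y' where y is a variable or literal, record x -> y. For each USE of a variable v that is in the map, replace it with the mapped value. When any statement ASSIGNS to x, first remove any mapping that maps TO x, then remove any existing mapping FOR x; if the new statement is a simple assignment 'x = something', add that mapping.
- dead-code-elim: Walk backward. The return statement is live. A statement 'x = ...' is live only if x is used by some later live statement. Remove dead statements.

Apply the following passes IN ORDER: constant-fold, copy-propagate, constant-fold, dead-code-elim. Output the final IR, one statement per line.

Initial IR:
  v = 2
  z = v
  c = z - 0
  u = 1
  b = 5 * z
  x = 5
  return x
After constant-fold (7 stmts):
  v = 2
  z = v
  c = z
  u = 1
  b = 5 * z
  x = 5
  return x
After copy-propagate (7 stmts):
  v = 2
  z = 2
  c = 2
  u = 1
  b = 5 * 2
  x = 5
  return 5
After constant-fold (7 stmts):
  v = 2
  z = 2
  c = 2
  u = 1
  b = 10
  x = 5
  return 5
After dead-code-elim (1 stmts):
  return 5

Answer: return 5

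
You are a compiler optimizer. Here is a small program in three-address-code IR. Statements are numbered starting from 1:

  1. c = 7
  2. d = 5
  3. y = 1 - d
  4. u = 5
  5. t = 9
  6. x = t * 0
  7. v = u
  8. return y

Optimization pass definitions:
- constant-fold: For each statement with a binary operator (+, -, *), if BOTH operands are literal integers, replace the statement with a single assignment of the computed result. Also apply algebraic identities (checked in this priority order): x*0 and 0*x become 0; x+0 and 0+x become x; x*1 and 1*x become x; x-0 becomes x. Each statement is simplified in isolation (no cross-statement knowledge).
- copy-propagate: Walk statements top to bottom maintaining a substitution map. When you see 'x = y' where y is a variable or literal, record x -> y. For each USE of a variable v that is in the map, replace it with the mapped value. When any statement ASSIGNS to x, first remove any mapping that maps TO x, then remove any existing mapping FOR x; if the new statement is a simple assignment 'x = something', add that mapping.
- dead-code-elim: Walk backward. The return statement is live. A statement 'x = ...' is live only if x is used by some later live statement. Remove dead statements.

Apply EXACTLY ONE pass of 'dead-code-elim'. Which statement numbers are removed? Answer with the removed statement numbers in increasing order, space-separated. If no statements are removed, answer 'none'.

Answer: 1 4 5 6 7

Derivation:
Backward liveness scan:
Stmt 1 'c = 7': DEAD (c not in live set [])
Stmt 2 'd = 5': KEEP (d is live); live-in = []
Stmt 3 'y = 1 - d': KEEP (y is live); live-in = ['d']
Stmt 4 'u = 5': DEAD (u not in live set ['y'])
Stmt 5 't = 9': DEAD (t not in live set ['y'])
Stmt 6 'x = t * 0': DEAD (x not in live set ['y'])
Stmt 7 'v = u': DEAD (v not in live set ['y'])
Stmt 8 'return y': KEEP (return); live-in = ['y']
Removed statement numbers: [1, 4, 5, 6, 7]
Surviving IR:
  d = 5
  y = 1 - d
  return y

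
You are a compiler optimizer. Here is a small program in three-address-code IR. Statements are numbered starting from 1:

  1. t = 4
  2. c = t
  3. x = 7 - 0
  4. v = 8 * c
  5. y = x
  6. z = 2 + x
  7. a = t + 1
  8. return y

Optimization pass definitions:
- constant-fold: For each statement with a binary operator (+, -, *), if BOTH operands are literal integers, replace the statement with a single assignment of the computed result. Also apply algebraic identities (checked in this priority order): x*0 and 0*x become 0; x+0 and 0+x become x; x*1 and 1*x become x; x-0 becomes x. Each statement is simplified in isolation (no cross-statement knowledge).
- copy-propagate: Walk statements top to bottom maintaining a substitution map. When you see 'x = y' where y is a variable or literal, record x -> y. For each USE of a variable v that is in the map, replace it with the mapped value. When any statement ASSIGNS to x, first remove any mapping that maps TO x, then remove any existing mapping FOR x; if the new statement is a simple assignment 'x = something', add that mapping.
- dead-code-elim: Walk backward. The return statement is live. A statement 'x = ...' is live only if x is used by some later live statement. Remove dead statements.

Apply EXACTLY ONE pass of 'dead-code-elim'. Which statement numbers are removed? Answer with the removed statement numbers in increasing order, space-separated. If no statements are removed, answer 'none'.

Backward liveness scan:
Stmt 1 't = 4': DEAD (t not in live set [])
Stmt 2 'c = t': DEAD (c not in live set [])
Stmt 3 'x = 7 - 0': KEEP (x is live); live-in = []
Stmt 4 'v = 8 * c': DEAD (v not in live set ['x'])
Stmt 5 'y = x': KEEP (y is live); live-in = ['x']
Stmt 6 'z = 2 + x': DEAD (z not in live set ['y'])
Stmt 7 'a = t + 1': DEAD (a not in live set ['y'])
Stmt 8 'return y': KEEP (return); live-in = ['y']
Removed statement numbers: [1, 2, 4, 6, 7]
Surviving IR:
  x = 7 - 0
  y = x
  return y

Answer: 1 2 4 6 7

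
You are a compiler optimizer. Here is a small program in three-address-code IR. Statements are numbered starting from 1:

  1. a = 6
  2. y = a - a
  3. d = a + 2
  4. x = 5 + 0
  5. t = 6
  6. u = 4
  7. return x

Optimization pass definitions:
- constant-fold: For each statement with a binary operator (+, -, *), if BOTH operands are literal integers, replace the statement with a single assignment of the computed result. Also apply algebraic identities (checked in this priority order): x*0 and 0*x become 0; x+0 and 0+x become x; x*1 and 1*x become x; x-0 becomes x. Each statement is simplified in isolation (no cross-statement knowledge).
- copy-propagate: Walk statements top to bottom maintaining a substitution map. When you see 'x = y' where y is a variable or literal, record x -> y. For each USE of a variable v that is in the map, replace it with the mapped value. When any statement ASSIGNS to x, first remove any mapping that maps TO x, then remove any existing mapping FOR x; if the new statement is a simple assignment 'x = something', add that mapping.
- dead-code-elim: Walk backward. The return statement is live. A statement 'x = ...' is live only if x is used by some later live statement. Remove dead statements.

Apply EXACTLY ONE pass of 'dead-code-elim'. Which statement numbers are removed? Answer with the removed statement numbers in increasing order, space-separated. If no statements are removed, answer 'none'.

Answer: 1 2 3 5 6

Derivation:
Backward liveness scan:
Stmt 1 'a = 6': DEAD (a not in live set [])
Stmt 2 'y = a - a': DEAD (y not in live set [])
Stmt 3 'd = a + 2': DEAD (d not in live set [])
Stmt 4 'x = 5 + 0': KEEP (x is live); live-in = []
Stmt 5 't = 6': DEAD (t not in live set ['x'])
Stmt 6 'u = 4': DEAD (u not in live set ['x'])
Stmt 7 'return x': KEEP (return); live-in = ['x']
Removed statement numbers: [1, 2, 3, 5, 6]
Surviving IR:
  x = 5 + 0
  return x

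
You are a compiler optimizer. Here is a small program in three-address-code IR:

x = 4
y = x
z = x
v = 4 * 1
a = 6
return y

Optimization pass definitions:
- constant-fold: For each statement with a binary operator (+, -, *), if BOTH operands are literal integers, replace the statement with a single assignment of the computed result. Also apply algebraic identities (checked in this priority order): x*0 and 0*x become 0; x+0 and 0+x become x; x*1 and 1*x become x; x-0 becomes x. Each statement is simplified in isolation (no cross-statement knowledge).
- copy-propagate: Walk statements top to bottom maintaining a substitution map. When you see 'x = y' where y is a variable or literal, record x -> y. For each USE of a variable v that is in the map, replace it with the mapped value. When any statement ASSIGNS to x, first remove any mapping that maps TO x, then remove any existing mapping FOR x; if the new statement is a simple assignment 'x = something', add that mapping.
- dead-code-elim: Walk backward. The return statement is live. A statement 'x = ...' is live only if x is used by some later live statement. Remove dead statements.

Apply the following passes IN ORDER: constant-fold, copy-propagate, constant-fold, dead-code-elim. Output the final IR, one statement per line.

Answer: return 4

Derivation:
Initial IR:
  x = 4
  y = x
  z = x
  v = 4 * 1
  a = 6
  return y
After constant-fold (6 stmts):
  x = 4
  y = x
  z = x
  v = 4
  a = 6
  return y
After copy-propagate (6 stmts):
  x = 4
  y = 4
  z = 4
  v = 4
  a = 6
  return 4
After constant-fold (6 stmts):
  x = 4
  y = 4
  z = 4
  v = 4
  a = 6
  return 4
After dead-code-elim (1 stmts):
  return 4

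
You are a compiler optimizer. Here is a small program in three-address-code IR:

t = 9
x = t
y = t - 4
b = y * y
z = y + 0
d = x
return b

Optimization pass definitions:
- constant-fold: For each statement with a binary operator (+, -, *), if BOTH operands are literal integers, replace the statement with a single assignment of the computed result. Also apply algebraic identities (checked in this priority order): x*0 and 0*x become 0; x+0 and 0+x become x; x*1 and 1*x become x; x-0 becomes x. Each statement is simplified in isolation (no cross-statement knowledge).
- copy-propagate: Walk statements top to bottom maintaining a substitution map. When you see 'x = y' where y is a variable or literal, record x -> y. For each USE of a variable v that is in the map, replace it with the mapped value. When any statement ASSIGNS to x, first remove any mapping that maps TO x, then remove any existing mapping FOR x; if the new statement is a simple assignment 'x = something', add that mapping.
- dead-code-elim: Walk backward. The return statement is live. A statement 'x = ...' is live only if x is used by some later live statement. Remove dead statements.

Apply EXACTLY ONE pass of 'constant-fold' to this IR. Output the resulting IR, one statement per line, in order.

Answer: t = 9
x = t
y = t - 4
b = y * y
z = y
d = x
return b

Derivation:
Applying constant-fold statement-by-statement:
  [1] t = 9  (unchanged)
  [2] x = t  (unchanged)
  [3] y = t - 4  (unchanged)
  [4] b = y * y  (unchanged)
  [5] z = y + 0  -> z = y
  [6] d = x  (unchanged)
  [7] return b  (unchanged)
Result (7 stmts):
  t = 9
  x = t
  y = t - 4
  b = y * y
  z = y
  d = x
  return b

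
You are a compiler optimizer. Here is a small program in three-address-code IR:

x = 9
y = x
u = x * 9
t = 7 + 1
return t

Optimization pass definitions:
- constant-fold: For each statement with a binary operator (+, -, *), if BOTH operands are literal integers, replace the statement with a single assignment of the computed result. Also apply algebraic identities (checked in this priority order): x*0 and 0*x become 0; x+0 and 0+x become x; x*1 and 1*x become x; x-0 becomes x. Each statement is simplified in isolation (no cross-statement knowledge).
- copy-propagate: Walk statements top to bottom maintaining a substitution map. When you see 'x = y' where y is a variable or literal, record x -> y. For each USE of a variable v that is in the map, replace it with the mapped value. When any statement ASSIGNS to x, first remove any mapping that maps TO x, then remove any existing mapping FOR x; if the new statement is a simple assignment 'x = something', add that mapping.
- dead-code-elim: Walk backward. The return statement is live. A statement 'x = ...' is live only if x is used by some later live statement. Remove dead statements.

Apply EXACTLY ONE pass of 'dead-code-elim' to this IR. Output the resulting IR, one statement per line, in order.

Answer: t = 7 + 1
return t

Derivation:
Applying dead-code-elim statement-by-statement:
  [5] return t  -> KEEP (return); live=['t']
  [4] t = 7 + 1  -> KEEP; live=[]
  [3] u = x * 9  -> DEAD (u not live)
  [2] y = x  -> DEAD (y not live)
  [1] x = 9  -> DEAD (x not live)
Result (2 stmts):
  t = 7 + 1
  return t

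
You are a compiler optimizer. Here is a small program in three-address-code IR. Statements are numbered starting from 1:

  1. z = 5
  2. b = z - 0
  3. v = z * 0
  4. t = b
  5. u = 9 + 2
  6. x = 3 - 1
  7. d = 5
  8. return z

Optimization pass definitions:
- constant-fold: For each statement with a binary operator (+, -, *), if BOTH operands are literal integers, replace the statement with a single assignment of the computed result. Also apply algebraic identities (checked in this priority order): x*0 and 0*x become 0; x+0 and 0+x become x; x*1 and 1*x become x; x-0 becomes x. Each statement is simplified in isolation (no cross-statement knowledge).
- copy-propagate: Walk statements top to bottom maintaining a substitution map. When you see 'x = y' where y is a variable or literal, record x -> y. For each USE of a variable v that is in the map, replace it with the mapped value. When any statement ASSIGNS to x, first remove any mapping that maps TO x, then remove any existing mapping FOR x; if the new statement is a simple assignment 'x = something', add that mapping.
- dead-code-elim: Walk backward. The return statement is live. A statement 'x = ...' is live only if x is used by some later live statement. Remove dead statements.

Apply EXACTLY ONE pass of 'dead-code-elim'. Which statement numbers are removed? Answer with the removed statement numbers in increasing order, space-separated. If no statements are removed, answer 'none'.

Backward liveness scan:
Stmt 1 'z = 5': KEEP (z is live); live-in = []
Stmt 2 'b = z - 0': DEAD (b not in live set ['z'])
Stmt 3 'v = z * 0': DEAD (v not in live set ['z'])
Stmt 4 't = b': DEAD (t not in live set ['z'])
Stmt 5 'u = 9 + 2': DEAD (u not in live set ['z'])
Stmt 6 'x = 3 - 1': DEAD (x not in live set ['z'])
Stmt 7 'd = 5': DEAD (d not in live set ['z'])
Stmt 8 'return z': KEEP (return); live-in = ['z']
Removed statement numbers: [2, 3, 4, 5, 6, 7]
Surviving IR:
  z = 5
  return z

Answer: 2 3 4 5 6 7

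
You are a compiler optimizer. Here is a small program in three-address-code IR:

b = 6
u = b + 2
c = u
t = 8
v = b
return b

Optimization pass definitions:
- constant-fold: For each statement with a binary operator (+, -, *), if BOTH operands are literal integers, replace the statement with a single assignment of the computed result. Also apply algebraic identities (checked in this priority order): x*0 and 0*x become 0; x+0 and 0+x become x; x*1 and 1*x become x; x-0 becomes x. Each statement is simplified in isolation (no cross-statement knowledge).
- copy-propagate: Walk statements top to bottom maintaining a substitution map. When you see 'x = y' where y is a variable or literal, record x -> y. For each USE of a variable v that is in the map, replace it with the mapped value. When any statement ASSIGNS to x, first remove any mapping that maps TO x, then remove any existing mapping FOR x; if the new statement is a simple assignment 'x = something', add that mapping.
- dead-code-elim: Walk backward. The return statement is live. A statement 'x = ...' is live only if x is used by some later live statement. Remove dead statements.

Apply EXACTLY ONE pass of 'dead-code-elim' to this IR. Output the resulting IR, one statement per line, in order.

Applying dead-code-elim statement-by-statement:
  [6] return b  -> KEEP (return); live=['b']
  [5] v = b  -> DEAD (v not live)
  [4] t = 8  -> DEAD (t not live)
  [3] c = u  -> DEAD (c not live)
  [2] u = b + 2  -> DEAD (u not live)
  [1] b = 6  -> KEEP; live=[]
Result (2 stmts):
  b = 6
  return b

Answer: b = 6
return b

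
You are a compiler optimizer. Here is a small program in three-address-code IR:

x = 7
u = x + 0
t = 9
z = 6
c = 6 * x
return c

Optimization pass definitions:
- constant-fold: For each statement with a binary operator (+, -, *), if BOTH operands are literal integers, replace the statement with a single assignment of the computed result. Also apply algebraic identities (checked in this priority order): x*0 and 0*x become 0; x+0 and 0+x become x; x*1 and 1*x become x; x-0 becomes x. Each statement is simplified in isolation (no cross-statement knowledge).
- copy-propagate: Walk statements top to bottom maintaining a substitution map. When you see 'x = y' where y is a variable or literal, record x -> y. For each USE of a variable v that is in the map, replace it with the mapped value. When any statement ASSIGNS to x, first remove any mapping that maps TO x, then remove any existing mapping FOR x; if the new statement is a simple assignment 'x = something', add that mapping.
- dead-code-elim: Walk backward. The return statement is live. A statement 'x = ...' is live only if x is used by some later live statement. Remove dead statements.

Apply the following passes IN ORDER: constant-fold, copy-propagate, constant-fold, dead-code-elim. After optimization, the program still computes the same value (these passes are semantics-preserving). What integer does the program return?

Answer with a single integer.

Answer: 42

Derivation:
Initial IR:
  x = 7
  u = x + 0
  t = 9
  z = 6
  c = 6 * x
  return c
After constant-fold (6 stmts):
  x = 7
  u = x
  t = 9
  z = 6
  c = 6 * x
  return c
After copy-propagate (6 stmts):
  x = 7
  u = 7
  t = 9
  z = 6
  c = 6 * 7
  return c
After constant-fold (6 stmts):
  x = 7
  u = 7
  t = 9
  z = 6
  c = 42
  return c
After dead-code-elim (2 stmts):
  c = 42
  return c
Evaluate:
  x = 7  =>  x = 7
  u = x + 0  =>  u = 7
  t = 9  =>  t = 9
  z = 6  =>  z = 6
  c = 6 * x  =>  c = 42
  return c = 42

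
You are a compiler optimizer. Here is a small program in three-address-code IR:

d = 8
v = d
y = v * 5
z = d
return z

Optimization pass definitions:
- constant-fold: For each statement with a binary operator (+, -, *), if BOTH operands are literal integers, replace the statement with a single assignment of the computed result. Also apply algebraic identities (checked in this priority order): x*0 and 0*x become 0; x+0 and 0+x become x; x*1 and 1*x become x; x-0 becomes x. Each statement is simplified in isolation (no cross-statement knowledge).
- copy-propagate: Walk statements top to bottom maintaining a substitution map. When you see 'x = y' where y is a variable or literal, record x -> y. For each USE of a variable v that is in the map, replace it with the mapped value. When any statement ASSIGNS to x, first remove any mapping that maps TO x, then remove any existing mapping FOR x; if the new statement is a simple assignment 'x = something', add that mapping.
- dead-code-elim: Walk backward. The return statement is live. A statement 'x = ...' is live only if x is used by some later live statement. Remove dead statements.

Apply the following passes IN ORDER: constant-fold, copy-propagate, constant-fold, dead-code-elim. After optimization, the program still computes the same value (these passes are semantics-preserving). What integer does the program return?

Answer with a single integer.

Initial IR:
  d = 8
  v = d
  y = v * 5
  z = d
  return z
After constant-fold (5 stmts):
  d = 8
  v = d
  y = v * 5
  z = d
  return z
After copy-propagate (5 stmts):
  d = 8
  v = 8
  y = 8 * 5
  z = 8
  return 8
After constant-fold (5 stmts):
  d = 8
  v = 8
  y = 40
  z = 8
  return 8
After dead-code-elim (1 stmts):
  return 8
Evaluate:
  d = 8  =>  d = 8
  v = d  =>  v = 8
  y = v * 5  =>  y = 40
  z = d  =>  z = 8
  return z = 8

Answer: 8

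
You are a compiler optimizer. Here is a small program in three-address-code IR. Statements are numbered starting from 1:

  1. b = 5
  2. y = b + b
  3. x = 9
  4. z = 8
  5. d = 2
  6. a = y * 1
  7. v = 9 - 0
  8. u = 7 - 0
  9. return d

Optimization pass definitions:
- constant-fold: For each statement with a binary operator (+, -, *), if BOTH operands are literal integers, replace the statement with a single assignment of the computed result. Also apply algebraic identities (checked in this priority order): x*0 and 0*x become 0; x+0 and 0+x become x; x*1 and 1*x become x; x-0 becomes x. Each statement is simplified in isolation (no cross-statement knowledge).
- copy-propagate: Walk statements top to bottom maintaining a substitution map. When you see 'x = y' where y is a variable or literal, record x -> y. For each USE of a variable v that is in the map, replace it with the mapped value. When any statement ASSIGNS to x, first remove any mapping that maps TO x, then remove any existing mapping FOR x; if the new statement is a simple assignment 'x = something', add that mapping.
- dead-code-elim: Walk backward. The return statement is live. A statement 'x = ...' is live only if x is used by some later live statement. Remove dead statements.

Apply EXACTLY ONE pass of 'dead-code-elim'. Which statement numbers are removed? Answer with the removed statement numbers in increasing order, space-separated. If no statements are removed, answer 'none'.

Answer: 1 2 3 4 6 7 8

Derivation:
Backward liveness scan:
Stmt 1 'b = 5': DEAD (b not in live set [])
Stmt 2 'y = b + b': DEAD (y not in live set [])
Stmt 3 'x = 9': DEAD (x not in live set [])
Stmt 4 'z = 8': DEAD (z not in live set [])
Stmt 5 'd = 2': KEEP (d is live); live-in = []
Stmt 6 'a = y * 1': DEAD (a not in live set ['d'])
Stmt 7 'v = 9 - 0': DEAD (v not in live set ['d'])
Stmt 8 'u = 7 - 0': DEAD (u not in live set ['d'])
Stmt 9 'return d': KEEP (return); live-in = ['d']
Removed statement numbers: [1, 2, 3, 4, 6, 7, 8]
Surviving IR:
  d = 2
  return d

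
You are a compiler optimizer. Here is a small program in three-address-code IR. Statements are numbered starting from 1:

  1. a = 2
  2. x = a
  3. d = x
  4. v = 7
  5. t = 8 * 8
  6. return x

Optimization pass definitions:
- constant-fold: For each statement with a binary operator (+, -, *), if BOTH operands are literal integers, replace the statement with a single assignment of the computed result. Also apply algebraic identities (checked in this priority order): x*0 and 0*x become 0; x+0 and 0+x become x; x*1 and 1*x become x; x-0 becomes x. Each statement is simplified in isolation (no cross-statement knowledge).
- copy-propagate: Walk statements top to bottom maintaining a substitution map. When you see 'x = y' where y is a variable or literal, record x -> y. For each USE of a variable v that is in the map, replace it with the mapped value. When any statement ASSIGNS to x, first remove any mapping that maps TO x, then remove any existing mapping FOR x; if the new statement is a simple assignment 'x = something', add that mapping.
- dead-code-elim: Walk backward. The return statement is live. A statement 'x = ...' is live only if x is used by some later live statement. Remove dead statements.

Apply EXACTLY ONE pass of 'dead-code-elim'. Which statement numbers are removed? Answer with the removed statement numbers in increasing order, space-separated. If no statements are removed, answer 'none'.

Answer: 3 4 5

Derivation:
Backward liveness scan:
Stmt 1 'a = 2': KEEP (a is live); live-in = []
Stmt 2 'x = a': KEEP (x is live); live-in = ['a']
Stmt 3 'd = x': DEAD (d not in live set ['x'])
Stmt 4 'v = 7': DEAD (v not in live set ['x'])
Stmt 5 't = 8 * 8': DEAD (t not in live set ['x'])
Stmt 6 'return x': KEEP (return); live-in = ['x']
Removed statement numbers: [3, 4, 5]
Surviving IR:
  a = 2
  x = a
  return x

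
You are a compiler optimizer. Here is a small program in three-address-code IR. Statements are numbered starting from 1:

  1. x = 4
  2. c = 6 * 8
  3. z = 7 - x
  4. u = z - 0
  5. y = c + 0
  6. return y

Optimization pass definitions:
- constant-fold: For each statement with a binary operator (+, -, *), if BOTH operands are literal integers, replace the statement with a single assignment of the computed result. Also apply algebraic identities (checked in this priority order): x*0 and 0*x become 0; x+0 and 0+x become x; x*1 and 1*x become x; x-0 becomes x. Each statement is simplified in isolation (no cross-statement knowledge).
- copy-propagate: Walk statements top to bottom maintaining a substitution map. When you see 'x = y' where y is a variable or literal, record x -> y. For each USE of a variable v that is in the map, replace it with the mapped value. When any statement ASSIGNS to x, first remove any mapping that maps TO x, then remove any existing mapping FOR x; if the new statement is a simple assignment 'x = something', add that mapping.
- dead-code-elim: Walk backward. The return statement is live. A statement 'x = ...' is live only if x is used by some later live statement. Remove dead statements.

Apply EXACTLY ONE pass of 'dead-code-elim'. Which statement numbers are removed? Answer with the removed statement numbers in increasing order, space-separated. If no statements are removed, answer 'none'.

Backward liveness scan:
Stmt 1 'x = 4': DEAD (x not in live set [])
Stmt 2 'c = 6 * 8': KEEP (c is live); live-in = []
Stmt 3 'z = 7 - x': DEAD (z not in live set ['c'])
Stmt 4 'u = z - 0': DEAD (u not in live set ['c'])
Stmt 5 'y = c + 0': KEEP (y is live); live-in = ['c']
Stmt 6 'return y': KEEP (return); live-in = ['y']
Removed statement numbers: [1, 3, 4]
Surviving IR:
  c = 6 * 8
  y = c + 0
  return y

Answer: 1 3 4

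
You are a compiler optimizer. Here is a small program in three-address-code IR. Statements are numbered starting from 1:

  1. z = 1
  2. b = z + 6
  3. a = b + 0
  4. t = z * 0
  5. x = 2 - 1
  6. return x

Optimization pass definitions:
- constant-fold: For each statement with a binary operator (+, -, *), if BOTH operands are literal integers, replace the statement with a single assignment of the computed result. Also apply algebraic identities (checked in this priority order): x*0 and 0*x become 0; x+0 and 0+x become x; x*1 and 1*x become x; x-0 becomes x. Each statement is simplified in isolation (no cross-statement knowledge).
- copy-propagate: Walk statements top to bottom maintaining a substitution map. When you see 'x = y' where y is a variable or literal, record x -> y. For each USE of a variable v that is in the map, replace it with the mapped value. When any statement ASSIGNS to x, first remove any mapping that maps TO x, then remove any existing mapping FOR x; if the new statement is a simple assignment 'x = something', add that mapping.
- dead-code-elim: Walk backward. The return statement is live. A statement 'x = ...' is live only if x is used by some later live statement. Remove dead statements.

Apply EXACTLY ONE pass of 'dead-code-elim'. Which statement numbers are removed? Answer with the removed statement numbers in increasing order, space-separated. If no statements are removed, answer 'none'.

Answer: 1 2 3 4

Derivation:
Backward liveness scan:
Stmt 1 'z = 1': DEAD (z not in live set [])
Stmt 2 'b = z + 6': DEAD (b not in live set [])
Stmt 3 'a = b + 0': DEAD (a not in live set [])
Stmt 4 't = z * 0': DEAD (t not in live set [])
Stmt 5 'x = 2 - 1': KEEP (x is live); live-in = []
Stmt 6 'return x': KEEP (return); live-in = ['x']
Removed statement numbers: [1, 2, 3, 4]
Surviving IR:
  x = 2 - 1
  return x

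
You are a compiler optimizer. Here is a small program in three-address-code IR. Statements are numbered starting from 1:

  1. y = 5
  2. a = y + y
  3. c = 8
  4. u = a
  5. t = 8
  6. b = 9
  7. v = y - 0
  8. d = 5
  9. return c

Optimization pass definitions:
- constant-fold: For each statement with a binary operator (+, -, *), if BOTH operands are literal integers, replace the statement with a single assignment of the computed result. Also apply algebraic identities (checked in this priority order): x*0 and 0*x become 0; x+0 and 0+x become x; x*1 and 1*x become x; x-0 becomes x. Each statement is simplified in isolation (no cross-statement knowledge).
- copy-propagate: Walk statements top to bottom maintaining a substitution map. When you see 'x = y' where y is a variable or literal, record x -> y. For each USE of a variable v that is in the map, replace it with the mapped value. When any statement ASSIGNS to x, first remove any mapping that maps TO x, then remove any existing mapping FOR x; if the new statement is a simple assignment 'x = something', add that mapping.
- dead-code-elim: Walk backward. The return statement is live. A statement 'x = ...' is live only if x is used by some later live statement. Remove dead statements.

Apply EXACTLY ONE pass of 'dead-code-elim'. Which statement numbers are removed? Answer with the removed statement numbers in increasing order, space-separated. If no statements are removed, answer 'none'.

Answer: 1 2 4 5 6 7 8

Derivation:
Backward liveness scan:
Stmt 1 'y = 5': DEAD (y not in live set [])
Stmt 2 'a = y + y': DEAD (a not in live set [])
Stmt 3 'c = 8': KEEP (c is live); live-in = []
Stmt 4 'u = a': DEAD (u not in live set ['c'])
Stmt 5 't = 8': DEAD (t not in live set ['c'])
Stmt 6 'b = 9': DEAD (b not in live set ['c'])
Stmt 7 'v = y - 0': DEAD (v not in live set ['c'])
Stmt 8 'd = 5': DEAD (d not in live set ['c'])
Stmt 9 'return c': KEEP (return); live-in = ['c']
Removed statement numbers: [1, 2, 4, 5, 6, 7, 8]
Surviving IR:
  c = 8
  return c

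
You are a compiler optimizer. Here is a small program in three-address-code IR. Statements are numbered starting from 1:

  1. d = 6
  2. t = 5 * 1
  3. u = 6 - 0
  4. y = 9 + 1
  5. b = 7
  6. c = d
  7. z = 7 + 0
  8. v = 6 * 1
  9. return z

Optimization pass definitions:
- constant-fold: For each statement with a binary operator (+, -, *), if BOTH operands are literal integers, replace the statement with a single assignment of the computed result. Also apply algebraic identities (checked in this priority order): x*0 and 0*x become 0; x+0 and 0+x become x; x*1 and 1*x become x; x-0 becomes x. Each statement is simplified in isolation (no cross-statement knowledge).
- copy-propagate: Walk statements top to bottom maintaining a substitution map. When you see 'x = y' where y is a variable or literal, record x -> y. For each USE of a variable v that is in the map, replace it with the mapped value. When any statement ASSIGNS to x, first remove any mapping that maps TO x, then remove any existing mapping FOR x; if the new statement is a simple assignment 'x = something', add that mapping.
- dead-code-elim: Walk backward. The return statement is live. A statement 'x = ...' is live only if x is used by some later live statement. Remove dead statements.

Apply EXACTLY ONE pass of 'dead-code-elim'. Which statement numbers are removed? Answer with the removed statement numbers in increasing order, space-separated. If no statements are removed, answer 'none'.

Answer: 1 2 3 4 5 6 8

Derivation:
Backward liveness scan:
Stmt 1 'd = 6': DEAD (d not in live set [])
Stmt 2 't = 5 * 1': DEAD (t not in live set [])
Stmt 3 'u = 6 - 0': DEAD (u not in live set [])
Stmt 4 'y = 9 + 1': DEAD (y not in live set [])
Stmt 5 'b = 7': DEAD (b not in live set [])
Stmt 6 'c = d': DEAD (c not in live set [])
Stmt 7 'z = 7 + 0': KEEP (z is live); live-in = []
Stmt 8 'v = 6 * 1': DEAD (v not in live set ['z'])
Stmt 9 'return z': KEEP (return); live-in = ['z']
Removed statement numbers: [1, 2, 3, 4, 5, 6, 8]
Surviving IR:
  z = 7 + 0
  return z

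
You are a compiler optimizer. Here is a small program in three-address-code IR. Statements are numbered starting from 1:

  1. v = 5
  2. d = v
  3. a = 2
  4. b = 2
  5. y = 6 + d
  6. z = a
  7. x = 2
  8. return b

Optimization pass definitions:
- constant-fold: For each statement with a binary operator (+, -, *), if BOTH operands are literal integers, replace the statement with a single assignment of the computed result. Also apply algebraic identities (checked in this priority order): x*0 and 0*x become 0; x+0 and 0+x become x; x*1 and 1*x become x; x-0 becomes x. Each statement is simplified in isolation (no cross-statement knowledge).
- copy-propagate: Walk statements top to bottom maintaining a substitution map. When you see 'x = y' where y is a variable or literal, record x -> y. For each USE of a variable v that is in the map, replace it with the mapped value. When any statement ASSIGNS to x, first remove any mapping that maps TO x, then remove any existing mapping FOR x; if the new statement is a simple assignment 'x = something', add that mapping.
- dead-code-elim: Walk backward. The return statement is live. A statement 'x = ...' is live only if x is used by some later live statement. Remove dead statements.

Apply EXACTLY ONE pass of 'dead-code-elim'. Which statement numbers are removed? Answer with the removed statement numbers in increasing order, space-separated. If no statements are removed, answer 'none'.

Answer: 1 2 3 5 6 7

Derivation:
Backward liveness scan:
Stmt 1 'v = 5': DEAD (v not in live set [])
Stmt 2 'd = v': DEAD (d not in live set [])
Stmt 3 'a = 2': DEAD (a not in live set [])
Stmt 4 'b = 2': KEEP (b is live); live-in = []
Stmt 5 'y = 6 + d': DEAD (y not in live set ['b'])
Stmt 6 'z = a': DEAD (z not in live set ['b'])
Stmt 7 'x = 2': DEAD (x not in live set ['b'])
Stmt 8 'return b': KEEP (return); live-in = ['b']
Removed statement numbers: [1, 2, 3, 5, 6, 7]
Surviving IR:
  b = 2
  return b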